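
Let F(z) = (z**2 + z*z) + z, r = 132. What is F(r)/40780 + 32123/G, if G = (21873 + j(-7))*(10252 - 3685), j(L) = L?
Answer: 19323957175/22522170066 ≈ 0.85800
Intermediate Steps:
F(z) = z + 2*z**2 (F(z) = (z**2 + z**2) + z = 2*z**2 + z = z + 2*z**2)
G = 143594022 (G = (21873 - 7)*(10252 - 3685) = 21866*6567 = 143594022)
F(r)/40780 + 32123/G = (132*(1 + 2*132))/40780 + 32123/143594022 = (132*(1 + 264))*(1/40780) + 32123*(1/143594022) = (132*265)*(1/40780) + 2471/11045694 = 34980*(1/40780) + 2471/11045694 = 1749/2039 + 2471/11045694 = 19323957175/22522170066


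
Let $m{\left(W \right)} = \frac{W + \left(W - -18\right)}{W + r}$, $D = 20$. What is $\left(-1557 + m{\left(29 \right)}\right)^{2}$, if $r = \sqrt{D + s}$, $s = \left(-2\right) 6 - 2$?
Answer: $\frac{1684521082537}{697225} + \frac{197279432 \sqrt{6}}{697225} \approx 2.4167 \cdot 10^{6}$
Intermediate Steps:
$s = -14$ ($s = -12 - 2 = -14$)
$r = \sqrt{6}$ ($r = \sqrt{20 - 14} = \sqrt{6} \approx 2.4495$)
$m{\left(W \right)} = \frac{18 + 2 W}{W + \sqrt{6}}$ ($m{\left(W \right)} = \frac{W + \left(W - -18\right)}{W + \sqrt{6}} = \frac{W + \left(W + 18\right)}{W + \sqrt{6}} = \frac{W + \left(18 + W\right)}{W + \sqrt{6}} = \frac{18 + 2 W}{W + \sqrt{6}}$)
$\left(-1557 + m{\left(29 \right)}\right)^{2} = \left(-1557 + \frac{2 \left(9 + 29\right)}{29 + \sqrt{6}}\right)^{2} = \left(-1557 + 2 \frac{1}{29 + \sqrt{6}} \cdot 38\right)^{2} = \left(-1557 + \frac{76}{29 + \sqrt{6}}\right)^{2}$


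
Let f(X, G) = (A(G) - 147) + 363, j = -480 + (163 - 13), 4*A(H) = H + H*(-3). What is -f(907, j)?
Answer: -381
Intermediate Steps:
A(H) = -H/2 (A(H) = (H + H*(-3))/4 = (H - 3*H)/4 = (-2*H)/4 = -H/2)
j = -330 (j = -480 + 150 = -330)
f(X, G) = 216 - G/2 (f(X, G) = (-G/2 - 147) + 363 = (-147 - G/2) + 363 = 216 - G/2)
-f(907, j) = -(216 - 1/2*(-330)) = -(216 + 165) = -1*381 = -381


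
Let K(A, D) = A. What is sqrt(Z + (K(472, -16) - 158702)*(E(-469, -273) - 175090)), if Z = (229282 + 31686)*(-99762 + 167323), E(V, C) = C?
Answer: sqrt(45378946538) ≈ 2.1302e+5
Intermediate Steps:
Z = 17631259048 (Z = 260968*67561 = 17631259048)
sqrt(Z + (K(472, -16) - 158702)*(E(-469, -273) - 175090)) = sqrt(17631259048 + (472 - 158702)*(-273 - 175090)) = sqrt(17631259048 - 158230*(-175363)) = sqrt(17631259048 + 27747687490) = sqrt(45378946538)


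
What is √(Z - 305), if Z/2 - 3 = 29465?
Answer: √58631 ≈ 242.14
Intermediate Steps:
Z = 58936 (Z = 6 + 2*29465 = 6 + 58930 = 58936)
√(Z - 305) = √(58936 - 305) = √58631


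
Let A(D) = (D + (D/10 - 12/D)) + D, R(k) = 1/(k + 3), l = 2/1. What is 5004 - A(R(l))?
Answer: 253179/50 ≈ 5063.6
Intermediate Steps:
l = 2 (l = 2*1 = 2)
R(k) = 1/(3 + k)
A(D) = -12/D + 21*D/10 (A(D) = (D + (D*(⅒) - 12/D)) + D = (D + (D/10 - 12/D)) + D = (D + (-12/D + D/10)) + D = (-12/D + 11*D/10) + D = -12/D + 21*D/10)
5004 - A(R(l)) = 5004 - (-12/(1/(3 + 2)) + 21/(10*(3 + 2))) = 5004 - (-12/(1/5) + (21/10)/5) = 5004 - (-12/⅕ + (21/10)*(⅕)) = 5004 - (-12*5 + 21/50) = 5004 - (-60 + 21/50) = 5004 - 1*(-2979/50) = 5004 + 2979/50 = 253179/50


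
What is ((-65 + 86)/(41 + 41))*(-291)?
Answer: -6111/82 ≈ -74.524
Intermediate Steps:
((-65 + 86)/(41 + 41))*(-291) = (21/82)*(-291) = -6111/82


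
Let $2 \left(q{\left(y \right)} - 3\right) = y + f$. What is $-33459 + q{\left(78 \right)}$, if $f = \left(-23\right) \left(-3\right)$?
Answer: $- \frac{66765}{2} \approx -33383.0$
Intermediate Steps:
$f = 69$
$q{\left(y \right)} = \frac{75}{2} + \frac{y}{2}$ ($q{\left(y \right)} = 3 + \frac{y + 69}{2} = 3 + \frac{69 + y}{2} = 3 + \left(\frac{69}{2} + \frac{y}{2}\right) = \frac{75}{2} + \frac{y}{2}$)
$-33459 + q{\left(78 \right)} = -33459 + \left(\frac{75}{2} + \frac{1}{2} \cdot 78\right) = -33459 + \left(\frac{75}{2} + 39\right) = -33459 + \frac{153}{2} = - \frac{66765}{2}$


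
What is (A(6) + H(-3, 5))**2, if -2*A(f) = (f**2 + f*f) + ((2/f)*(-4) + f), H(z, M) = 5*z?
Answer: 25600/9 ≈ 2844.4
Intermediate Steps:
A(f) = -f**2 + 4/f - f/2 (A(f) = -((f**2 + f*f) + ((2/f)*(-4) + f))/2 = -((f**2 + f**2) + (-8/f + f))/2 = -(2*f**2 + (f - 8/f))/2 = -(f - 8/f + 2*f**2)/2 = -f**2 + 4/f - f/2)
(A(6) + H(-3, 5))**2 = ((-1*6**2 + 4/6 - 1/2*6) + 5*(-3))**2 = ((-1*36 + 4*(1/6) - 3) - 15)**2 = ((-36 + 2/3 - 3) - 15)**2 = (-115/3 - 15)**2 = (-160/3)**2 = 25600/9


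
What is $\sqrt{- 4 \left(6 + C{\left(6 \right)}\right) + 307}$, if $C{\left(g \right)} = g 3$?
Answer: $\sqrt{211} \approx 14.526$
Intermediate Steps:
$C{\left(g \right)} = 3 g$
$\sqrt{- 4 \left(6 + C{\left(6 \right)}\right) + 307} = \sqrt{- 4 \left(6 + 3 \cdot 6\right) + 307} = \sqrt{- 4 \left(6 + 18\right) + 307} = \sqrt{\left(-4\right) 24 + 307} = \sqrt{-96 + 307} = \sqrt{211}$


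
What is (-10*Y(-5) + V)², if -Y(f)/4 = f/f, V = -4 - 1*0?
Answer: 1296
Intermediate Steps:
V = -4 (V = -4 + 0 = -4)
Y(f) = -4 (Y(f) = -4*f/f = -4*1 = -4)
(-10*Y(-5) + V)² = (-10*(-4) - 4)² = (40 - 4)² = 36² = 1296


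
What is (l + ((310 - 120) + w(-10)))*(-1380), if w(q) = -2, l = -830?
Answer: 885960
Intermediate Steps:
(l + ((310 - 120) + w(-10)))*(-1380) = (-830 + ((310 - 120) - 2))*(-1380) = (-830 + (190 - 2))*(-1380) = (-830 + 188)*(-1380) = -642*(-1380) = 885960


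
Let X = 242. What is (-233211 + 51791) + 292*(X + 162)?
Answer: -63452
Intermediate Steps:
(-233211 + 51791) + 292*(X + 162) = (-233211 + 51791) + 292*(242 + 162) = -181420 + 292*404 = -181420 + 117968 = -63452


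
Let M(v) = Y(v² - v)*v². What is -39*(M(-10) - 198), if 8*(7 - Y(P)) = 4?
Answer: -17628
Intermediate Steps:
Y(P) = 13/2 (Y(P) = 7 - ⅛*4 = 7 - ½ = 13/2)
M(v) = 13*v²/2
-39*(M(-10) - 198) = -39*((13/2)*(-10)² - 198) = -39*((13/2)*100 - 198) = -39*(650 - 198) = -39*452 = -17628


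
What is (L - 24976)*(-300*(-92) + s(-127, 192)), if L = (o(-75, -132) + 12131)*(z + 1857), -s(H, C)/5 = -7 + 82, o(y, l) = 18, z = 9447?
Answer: 3738191787000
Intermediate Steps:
s(H, C) = -375 (s(H, C) = -5*(-7 + 82) = -5*75 = -375)
L = 137332296 (L = (18 + 12131)*(9447 + 1857) = 12149*11304 = 137332296)
(L - 24976)*(-300*(-92) + s(-127, 192)) = (137332296 - 24976)*(-300*(-92) - 375) = 137307320*(27600 - 375) = 137307320*27225 = 3738191787000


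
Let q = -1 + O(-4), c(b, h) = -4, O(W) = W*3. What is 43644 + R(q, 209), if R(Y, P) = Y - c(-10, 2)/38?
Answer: 828991/19 ≈ 43631.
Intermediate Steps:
O(W) = 3*W
q = -13 (q = -1 + 3*(-4) = -1 - 12 = -13)
R(Y, P) = 2/19 + Y (R(Y, P) = Y - (-4)/38 = Y - 1*(-2/19) = Y + 2/19 = 2/19 + Y)
43644 + R(q, 209) = 43644 + (2/19 - 13) = 43644 - 245/19 = 828991/19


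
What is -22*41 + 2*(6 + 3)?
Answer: -884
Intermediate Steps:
-22*41 + 2*(6 + 3) = -902 + 2*9 = -902 + 18 = -884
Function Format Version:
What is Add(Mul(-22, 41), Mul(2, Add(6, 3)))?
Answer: -884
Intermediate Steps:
Add(Mul(-22, 41), Mul(2, Add(6, 3))) = Add(-902, Mul(2, 9)) = Add(-902, 18) = -884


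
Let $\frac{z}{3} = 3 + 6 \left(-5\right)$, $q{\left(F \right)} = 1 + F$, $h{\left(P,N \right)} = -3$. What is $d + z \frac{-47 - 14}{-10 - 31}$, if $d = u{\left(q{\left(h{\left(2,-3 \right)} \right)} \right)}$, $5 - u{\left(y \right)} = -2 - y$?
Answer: $- \frac{4736}{41} \approx -115.51$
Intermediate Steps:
$u{\left(y \right)} = 7 + y$ ($u{\left(y \right)} = 5 - \left(-2 - y\right) = 5 + \left(2 + y\right) = 7 + y$)
$z = -81$ ($z = 3 \left(3 + 6 \left(-5\right)\right) = 3 \left(3 - 30\right) = 3 \left(-27\right) = -81$)
$d = 5$ ($d = 7 + \left(1 - 3\right) = 7 - 2 = 5$)
$d + z \frac{-47 - 14}{-10 - 31} = 5 - 81 \frac{-47 - 14}{-10 - 31} = 5 - 81 \left(- \frac{61}{-41}\right) = 5 - 81 \left(\left(-61\right) \left(- \frac{1}{41}\right)\right) = 5 - \frac{4941}{41} = - \frac{4736}{41}$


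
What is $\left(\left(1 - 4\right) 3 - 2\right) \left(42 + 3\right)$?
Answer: $-495$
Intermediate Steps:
$\left(\left(1 - 4\right) 3 - 2\right) \left(42 + 3\right) = \left(\left(-3\right) 3 - 2\right) 45 = \left(-9 - 2\right) 45 = \left(-11\right) 45 = -495$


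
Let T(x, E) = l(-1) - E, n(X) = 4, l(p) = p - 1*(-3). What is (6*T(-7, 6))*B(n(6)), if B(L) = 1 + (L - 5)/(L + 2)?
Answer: -20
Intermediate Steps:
l(p) = 3 + p (l(p) = p + 3 = 3 + p)
T(x, E) = 2 - E (T(x, E) = (3 - 1) - E = 2 - E)
B(L) = 1 + (-5 + L)/(2 + L)
(6*T(-7, 6))*B(n(6)) = (6*(2 - 1*6))*((-3 + 2*4)/(2 + 4)) = (6*(2 - 6))*((-3 + 8)/6) = (6*(-4))*((⅙)*5) = -24*⅚ = -20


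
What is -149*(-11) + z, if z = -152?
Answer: 1487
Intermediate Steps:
-149*(-11) + z = -149*(-11) - 152 = 1639 - 152 = 1487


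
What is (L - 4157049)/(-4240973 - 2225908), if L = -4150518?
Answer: 2769189/2155627 ≈ 1.2846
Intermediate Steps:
(L - 4157049)/(-4240973 - 2225908) = (-4150518 - 4157049)/(-4240973 - 2225908) = -8307567/(-6466881) = -8307567*(-1/6466881) = 2769189/2155627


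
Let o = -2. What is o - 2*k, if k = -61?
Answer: 120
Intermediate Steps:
o - 2*k = -2 - 2*(-61) = -2 + 122 = 120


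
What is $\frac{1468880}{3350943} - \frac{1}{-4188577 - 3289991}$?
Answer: $\frac{406856382029}{928157595912} \approx 0.43835$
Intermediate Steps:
$\frac{1468880}{3350943} - \frac{1}{-4188577 - 3289991} = 1468880 \cdot \frac{1}{3350943} - \frac{1}{-7478568} = \frac{1468880}{3350943} - - \frac{1}{7478568} = \frac{1468880}{3350943} + \frac{1}{7478568} = \frac{406856382029}{928157595912}$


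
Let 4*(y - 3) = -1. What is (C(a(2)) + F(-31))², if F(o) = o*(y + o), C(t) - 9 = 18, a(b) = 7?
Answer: 13039321/16 ≈ 8.1496e+5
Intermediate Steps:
y = 11/4 (y = 3 + (¼)*(-1) = 3 - ¼ = 11/4 ≈ 2.7500)
C(t) = 27 (C(t) = 9 + 18 = 27)
F(o) = o*(11/4 + o)
(C(a(2)) + F(-31))² = (27 + (¼)*(-31)*(11 + 4*(-31)))² = (27 + (¼)*(-31)*(11 - 124))² = (27 + (¼)*(-31)*(-113))² = (27 + 3503/4)² = (3611/4)² = 13039321/16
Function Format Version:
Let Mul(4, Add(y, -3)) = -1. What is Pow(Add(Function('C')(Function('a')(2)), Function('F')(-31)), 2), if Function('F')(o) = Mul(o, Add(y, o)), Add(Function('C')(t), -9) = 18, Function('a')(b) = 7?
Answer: Rational(13039321, 16) ≈ 8.1496e+5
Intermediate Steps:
y = Rational(11, 4) (y = Add(3, Mul(Rational(1, 4), -1)) = Add(3, Rational(-1, 4)) = Rational(11, 4) ≈ 2.7500)
Function('C')(t) = 27 (Function('C')(t) = Add(9, 18) = 27)
Function('F')(o) = Mul(o, Add(Rational(11, 4), o))
Pow(Add(Function('C')(Function('a')(2)), Function('F')(-31)), 2) = Pow(Add(27, Mul(Rational(1, 4), -31, Add(11, Mul(4, -31)))), 2) = Pow(Add(27, Mul(Rational(1, 4), -31, Add(11, -124))), 2) = Pow(Add(27, Mul(Rational(1, 4), -31, -113)), 2) = Pow(Add(27, Rational(3503, 4)), 2) = Pow(Rational(3611, 4), 2) = Rational(13039321, 16)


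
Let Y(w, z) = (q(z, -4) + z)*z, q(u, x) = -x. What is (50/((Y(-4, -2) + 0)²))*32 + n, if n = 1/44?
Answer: 4401/44 ≈ 100.02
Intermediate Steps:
n = 1/44 ≈ 0.022727
Y(w, z) = z*(4 + z) (Y(w, z) = (-1*(-4) + z)*z = (4 + z)*z = z*(4 + z))
(50/((Y(-4, -2) + 0)²))*32 + n = (50/((-2*(4 - 2) + 0)²))*32 + 1/44 = (50/((-2*2 + 0)²))*32 + 1/44 = (50/((-4 + 0)²))*32 + 1/44 = (50/((-4)²))*32 + 1/44 = (50/16)*32 + 1/44 = (50*(1/16))*32 + 1/44 = (25/8)*32 + 1/44 = 100 + 1/44 = 4401/44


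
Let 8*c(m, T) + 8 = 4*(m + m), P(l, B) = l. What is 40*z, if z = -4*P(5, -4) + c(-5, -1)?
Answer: -1040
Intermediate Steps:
c(m, T) = -1 + m (c(m, T) = -1 + (4*(m + m))/8 = -1 + (4*(2*m))/8 = -1 + (8*m)/8 = -1 + m)
z = -26 (z = -4*5 + (-1 - 5) = -20 - 6 = -26)
40*z = 40*(-26) = -1040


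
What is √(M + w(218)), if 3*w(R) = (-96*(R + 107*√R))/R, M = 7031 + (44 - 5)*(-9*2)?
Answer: √(74814657 - 186608*√218)/109 ≈ 77.879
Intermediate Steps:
M = 6329 (M = 7031 + 39*(-18) = 7031 - 702 = 6329)
w(R) = (-10272*√R - 96*R)/(3*R) (w(R) = ((-96*(R + 107*√R))/R)/3 = ((-10272*√R - 96*R)/R)/3 = (-10272*√R - 96*R)/(3*R))
√(M + w(218)) = √(6329 + (-32 - 1712*√218/109)) = √(6297 - 1712*√218/109)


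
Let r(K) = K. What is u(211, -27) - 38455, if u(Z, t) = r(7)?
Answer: -38448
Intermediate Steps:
u(Z, t) = 7
u(211, -27) - 38455 = 7 - 38455 = -38448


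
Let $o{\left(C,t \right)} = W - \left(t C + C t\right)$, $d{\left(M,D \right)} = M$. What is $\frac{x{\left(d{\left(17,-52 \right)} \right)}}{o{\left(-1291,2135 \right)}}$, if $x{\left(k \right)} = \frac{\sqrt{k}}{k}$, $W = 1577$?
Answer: $\frac{\sqrt{17}}{93740499} \approx 4.3984 \cdot 10^{-8}$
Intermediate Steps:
$x{\left(k \right)} = \frac{1}{\sqrt{k}}$
$o{\left(C,t \right)} = 1577 - 2 C t$ ($o{\left(C,t \right)} = 1577 - \left(t C + C t\right) = 1577 - \left(C t + C t\right) = 1577 - 2 C t$)
$\frac{x{\left(d{\left(17,-52 \right)} \right)}}{o{\left(-1291,2135 \right)}} = \frac{1}{\sqrt{17} \left(1577 - \left(-2582\right) 2135\right)} = \frac{\frac{1}{17} \sqrt{17}}{1577 + 5512570} = \frac{\frac{1}{17} \sqrt{17}}{5514147} = \frac{\sqrt{17}}{17} \cdot \frac{1}{5514147} = \frac{\sqrt{17}}{93740499}$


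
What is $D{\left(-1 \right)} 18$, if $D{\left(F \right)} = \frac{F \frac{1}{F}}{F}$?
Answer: $-18$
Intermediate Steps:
$D{\left(F \right)} = \frac{1}{F}$ ($D{\left(F \right)} = 1 \frac{1}{F} = \frac{1}{F}$)
$D{\left(-1 \right)} 18 = \frac{1}{-1} \cdot 18 = \left(-1\right) 18 = -18$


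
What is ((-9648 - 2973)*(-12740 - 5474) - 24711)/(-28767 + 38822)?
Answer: 229854183/10055 ≈ 22860.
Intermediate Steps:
((-9648 - 2973)*(-12740 - 5474) - 24711)/(-28767 + 38822) = (-12621*(-18214) - 24711)/10055 = (229878894 - 24711)*(1/10055) = 229854183*(1/10055) = 229854183/10055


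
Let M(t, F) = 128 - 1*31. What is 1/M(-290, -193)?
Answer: 1/97 ≈ 0.010309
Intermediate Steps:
M(t, F) = 97 (M(t, F) = 128 - 31 = 97)
1/M(-290, -193) = 1/97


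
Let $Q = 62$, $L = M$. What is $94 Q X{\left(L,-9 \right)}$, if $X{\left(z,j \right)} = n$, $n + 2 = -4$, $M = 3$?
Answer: $-34968$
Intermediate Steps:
$L = 3$
$n = -6$ ($n = -2 - 4 = -6$)
$X{\left(z,j \right)} = -6$
$94 Q X{\left(L,-9 \right)} = 94 \cdot 62 \left(-6\right) = 5828 \left(-6\right) = -34968$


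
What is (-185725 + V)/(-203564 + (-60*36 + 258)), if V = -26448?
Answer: 11167/10814 ≈ 1.0326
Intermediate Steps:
(-185725 + V)/(-203564 + (-60*36 + 258)) = (-185725 - 26448)/(-203564 + (-60*36 + 258)) = -212173/(-203564 + (-2160 + 258)) = -212173/(-203564 - 1902) = -212173/(-205466) = -212173*(-1/205466) = 11167/10814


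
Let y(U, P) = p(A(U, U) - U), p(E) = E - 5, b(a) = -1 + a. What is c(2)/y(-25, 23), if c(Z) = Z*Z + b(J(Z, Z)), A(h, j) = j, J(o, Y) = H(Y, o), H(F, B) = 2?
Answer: -1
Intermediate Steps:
J(o, Y) = 2
p(E) = -5 + E
c(Z) = 1 + Z**2 (c(Z) = Z*Z + (-1 + 2) = Z**2 + 1 = 1 + Z**2)
y(U, P) = -5 (y(U, P) = -5 + (U - U) = -5 + 0 = -5)
c(2)/y(-25, 23) = (1 + 2**2)/(-5) = (1 + 4)*(-1/5) = 5*(-1/5) = -1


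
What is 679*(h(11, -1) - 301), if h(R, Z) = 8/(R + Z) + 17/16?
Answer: -16249149/80 ≈ -2.0311e+5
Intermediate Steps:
h(R, Z) = 17/16 + 8/(R + Z) (h(R, Z) = 8/(R + Z) + 17*(1/16) = 8/(R + Z) + 17/16 = 17/16 + 8/(R + Z))
679*(h(11, -1) - 301) = 679*((128 + 17*11 + 17*(-1))/(16*(11 - 1)) - 301) = 679*((1/16)*(128 + 187 - 17)/10 - 301) = 679*((1/16)*(⅒)*298 - 301) = 679*(149/80 - 301) = 679*(-23931/80) = -16249149/80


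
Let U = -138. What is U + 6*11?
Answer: -72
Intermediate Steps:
U + 6*11 = -138 + 6*11 = -138 + 66 = -72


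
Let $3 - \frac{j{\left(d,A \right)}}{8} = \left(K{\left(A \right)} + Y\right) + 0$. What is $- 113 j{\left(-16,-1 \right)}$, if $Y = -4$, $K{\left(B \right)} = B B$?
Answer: $-5424$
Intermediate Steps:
$K{\left(B \right)} = B^{2}$
$j{\left(d,A \right)} = 56 - 8 A^{2}$ ($j{\left(d,A \right)} = 24 - 8 \left(\left(A^{2} - 4\right) + 0\right) = 24 - 8 \left(\left(-4 + A^{2}\right) + 0\right) = 24 - 8 \left(-4 + A^{2}\right) = 24 - \left(-32 + 8 A^{2}\right) = 56 - 8 A^{2}$)
$- 113 j{\left(-16,-1 \right)} = - 113 \left(56 - 8 \left(-1\right)^{2}\right) = - 113 \left(56 - 8\right) = \left(-113\right) 48 = -5424$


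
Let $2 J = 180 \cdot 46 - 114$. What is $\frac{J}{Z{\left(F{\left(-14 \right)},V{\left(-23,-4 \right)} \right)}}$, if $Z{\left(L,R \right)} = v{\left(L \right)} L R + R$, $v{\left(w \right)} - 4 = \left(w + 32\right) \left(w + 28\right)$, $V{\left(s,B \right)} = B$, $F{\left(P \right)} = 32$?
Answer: $- \frac{1361}{164012} \approx -0.0082982$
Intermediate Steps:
$J = 4083$ ($J = \frac{180 \cdot 46 - 114}{2} = \frac{8280 - 114}{2} = \frac{1}{2} \cdot 8166 = 4083$)
$v{\left(w \right)} = 4 + \left(28 + w\right) \left(32 + w\right)$ ($v{\left(w \right)} = 4 + \left(w + 32\right) \left(w + 28\right) = 4 + \left(32 + w\right) \left(28 + w\right) = 4 + \left(28 + w\right) \left(32 + w\right)$)
$Z{\left(L,R \right)} = R + L R \left(900 + L^{2} + 60 L\right)$ ($Z{\left(L,R \right)} = \left(900 + L^{2} + 60 L\right) L R + R = L \left(900 + L^{2} + 60 L\right) R + R = L R \left(900 + L^{2} + 60 L\right) + R = R + L R \left(900 + L^{2} + 60 L\right)$)
$\frac{J}{Z{\left(F{\left(-14 \right)},V{\left(-23,-4 \right)} \right)}} = \frac{4083}{\left(-4\right) \left(1 + 32 \left(900 + 32^{2} + 60 \cdot 32\right)\right)} = \frac{4083}{\left(-4\right) \left(1 + 32 \left(900 + 1024 + 1920\right)\right)} = \frac{4083}{\left(-4\right) \left(1 + 32 \cdot 3844\right)} = \frac{4083}{\left(-4\right) \left(1 + 123008\right)} = \frac{4083}{\left(-4\right) 123009} = \frac{4083}{-492036} = 4083 \left(- \frac{1}{492036}\right) = - \frac{1361}{164012}$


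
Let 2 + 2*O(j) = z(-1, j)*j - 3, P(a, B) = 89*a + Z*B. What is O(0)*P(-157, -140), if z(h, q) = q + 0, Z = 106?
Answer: 144065/2 ≈ 72033.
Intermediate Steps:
P(a, B) = 89*a + 106*B
z(h, q) = q
O(j) = -5/2 + j²/2 (O(j) = -1 + (j*j - 3)/2 = -1 + (j² - 3)/2 = -1 + (-3 + j²)/2 = -1 + (-3/2 + j²/2) = -5/2 + j²/2)
O(0)*P(-157, -140) = (-5/2 + (½)*0²)*(89*(-157) + 106*(-140)) = (-5/2 + (½)*0)*(-13973 - 14840) = (-5/2 + 0)*(-28813) = -5/2*(-28813) = 144065/2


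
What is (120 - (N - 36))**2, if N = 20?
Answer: 18496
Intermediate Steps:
(120 - (N - 36))**2 = (120 - (20 - 36))**2 = (120 - 1*(-16))**2 = (120 + 16)**2 = 136**2 = 18496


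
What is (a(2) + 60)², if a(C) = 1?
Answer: 3721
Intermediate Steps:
(a(2) + 60)² = (1 + 60)² = 61² = 3721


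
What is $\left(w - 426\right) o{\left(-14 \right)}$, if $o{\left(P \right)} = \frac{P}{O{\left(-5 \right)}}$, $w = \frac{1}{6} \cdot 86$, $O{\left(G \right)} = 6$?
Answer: $\frac{8645}{9} \approx 960.56$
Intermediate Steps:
$w = \frac{43}{3}$ ($w = \frac{1}{6} \cdot 86 = \frac{43}{3} \approx 14.333$)
$o{\left(P \right)} = \frac{P}{6}$
$\left(w - 426\right) o{\left(-14 \right)} = \left(\frac{43}{3} - 426\right) \frac{1}{6} \left(-14\right) = \left(- \frac{1235}{3}\right) \left(- \frac{7}{3}\right) = \frac{8645}{9}$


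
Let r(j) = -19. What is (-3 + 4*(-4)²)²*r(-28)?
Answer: -70699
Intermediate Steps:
(-3 + 4*(-4)²)²*r(-28) = (-3 + 4*(-4)²)²*(-19) = (-3 + 4*16)²*(-19) = (-3 + 64)²*(-19) = 61²*(-19) = 3721*(-19) = -70699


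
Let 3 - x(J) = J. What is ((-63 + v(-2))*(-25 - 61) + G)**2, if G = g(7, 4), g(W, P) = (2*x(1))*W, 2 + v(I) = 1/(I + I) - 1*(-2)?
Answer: 119574225/4 ≈ 2.9894e+7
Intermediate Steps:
x(J) = 3 - J
v(I) = 1/(2*I) (v(I) = -2 + (1/(I + I) - 1*(-2)) = -2 + (1/(2*I) + 2) = -2 + (2 + 1/(2*I)) = 1/(2*I))
g(W, P) = 4*W (g(W, P) = (2*(3 - 1*1))*W = (2*(3 - 1))*W = (2*2)*W = 4*W)
G = 28 (G = 4*7 = 28)
((-63 + v(-2))*(-25 - 61) + G)**2 = ((-63 + (1/2)/(-2))*(-25 - 61) + 28)**2 = ((-63 + (1/2)*(-1/2))*(-86) + 28)**2 = ((-63 - 1/4)*(-86) + 28)**2 = (-253/4*(-86) + 28)**2 = (10879/2 + 28)**2 = (10935/2)**2 = 119574225/4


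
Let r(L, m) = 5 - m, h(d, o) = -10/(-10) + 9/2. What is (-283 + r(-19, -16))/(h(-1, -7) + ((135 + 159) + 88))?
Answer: -524/775 ≈ -0.67613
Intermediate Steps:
h(d, o) = 11/2 (h(d, o) = -10*(-⅒) + 9*(½) = 1 + 9/2 = 11/2)
(-283 + r(-19, -16))/(h(-1, -7) + ((135 + 159) + 88)) = (-283 + (5 - 1*(-16)))/(11/2 + ((135 + 159) + 88)) = (-283 + (5 + 16))/(11/2 + (294 + 88)) = (-283 + 21)/(11/2 + 382) = -262/775/2 = -262*2/775 = -524/775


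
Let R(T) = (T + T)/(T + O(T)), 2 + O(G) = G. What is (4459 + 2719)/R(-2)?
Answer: 10767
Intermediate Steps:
O(G) = -2 + G
R(T) = 2*T/(-2 + 2*T) (R(T) = (T + T)/(T + (-2 + T)) = (2*T)/(-2 + 2*T) = 2*T/(-2 + 2*T))
(4459 + 2719)/R(-2) = (4459 + 2719)/((-2/(-1 - 2))) = 7178/((-2/(-3))) = 7178/((-2*(-⅓))) = 7178/(⅔) = 7178*(3/2) = 10767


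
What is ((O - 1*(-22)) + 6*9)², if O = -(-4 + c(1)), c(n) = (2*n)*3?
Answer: 5476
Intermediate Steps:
c(n) = 6*n
O = -2 (O = -(-4 + 6*1) = -(-4 + 6) = -1*2 = -2)
((O - 1*(-22)) + 6*9)² = ((-2 - 1*(-22)) + 6*9)² = ((-2 + 22) + 54)² = (20 + 54)² = 74² = 5476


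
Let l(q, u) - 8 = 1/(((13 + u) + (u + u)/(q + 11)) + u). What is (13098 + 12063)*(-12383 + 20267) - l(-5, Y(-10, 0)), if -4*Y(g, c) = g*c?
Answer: 2578801107/13 ≈ 1.9837e+8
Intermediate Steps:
Y(g, c) = -c*g/4 (Y(g, c) = -g*c/4 = -c*g/4)
l(q, u) = 8 + 1/(13 + 2*u + 2*u/(11 + q)) (l(q, u) = 8 + 1/(((13 + u) + (u + u)/(q + 11)) + u) = 8 + 1/(((13 + u) + (2*u)/(11 + q)) + u) = 8 + 1/(((13 + u) + 2*u/(11 + q)) + u) = 8 + 1/((13 + u + 2*u/(11 + q)) + u) = 8 + 1/(13 + 2*u + 2*u/(11 + q)))
(13098 + 12063)*(-12383 + 20267) - l(-5, Y(-10, 0)) = (13098 + 12063)*(-12383 + 20267) - (1155 + 105*(-5) + 192*(-¼*0*(-10)) + 16*(-5)*(-¼*0*(-10)))/(143 + 13*(-5) + 24*(-¼*0*(-10)) + 2*(-5)*(-¼*0*(-10))) = 25161*7884 - (1155 - 525 + 192*0 + 16*(-5)*0)/(143 - 65 + 24*0 + 2*(-5)*0) = 198369324 - (1155 - 525 + 0 + 0)/(143 - 65 + 0 + 0) = 198369324 - 630/78 = 198369324 - 1*105/13 = 198369324 - 105/13 = 2578801107/13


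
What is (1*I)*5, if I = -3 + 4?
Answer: 5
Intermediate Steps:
I = 1
(1*I)*5 = (1*1)*5 = 1*5 = 5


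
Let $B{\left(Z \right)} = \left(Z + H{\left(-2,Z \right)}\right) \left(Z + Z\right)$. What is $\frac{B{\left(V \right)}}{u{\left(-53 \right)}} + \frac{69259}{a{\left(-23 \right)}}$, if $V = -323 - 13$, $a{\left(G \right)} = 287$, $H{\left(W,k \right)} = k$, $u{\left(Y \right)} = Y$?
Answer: $- \frac{125933881}{15211} \approx -8279.1$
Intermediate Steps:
$V = -336$
$B{\left(Z \right)} = 4 Z^{2}$ ($B{\left(Z \right)} = \left(Z + Z\right) \left(Z + Z\right) = 2 Z 2 Z = 4 Z^{2}$)
$\frac{B{\left(V \right)}}{u{\left(-53 \right)}} + \frac{69259}{a{\left(-23 \right)}} = \frac{4 \left(-336\right)^{2}}{-53} + \frac{69259}{287} = 4 \cdot 112896 \left(- \frac{1}{53}\right) + 69259 \cdot \frac{1}{287} = 451584 \left(- \frac{1}{53}\right) + \frac{69259}{287} = - \frac{451584}{53} + \frac{69259}{287} = - \frac{125933881}{15211}$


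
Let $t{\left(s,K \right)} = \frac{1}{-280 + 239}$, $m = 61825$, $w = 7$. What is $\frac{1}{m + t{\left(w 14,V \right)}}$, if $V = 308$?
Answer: $\frac{41}{2534824} \approx 1.6175 \cdot 10^{-5}$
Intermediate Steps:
$t{\left(s,K \right)} = - \frac{1}{41}$ ($t{\left(s,K \right)} = \frac{1}{-41} = - \frac{1}{41}$)
$\frac{1}{m + t{\left(w 14,V \right)}} = \frac{1}{61825 - \frac{1}{41}} = \frac{1}{\frac{2534824}{41}} = \frac{41}{2534824}$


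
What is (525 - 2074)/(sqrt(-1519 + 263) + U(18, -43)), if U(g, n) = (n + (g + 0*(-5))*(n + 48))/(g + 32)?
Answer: -3640150/3142209 + 7745000*I*sqrt(314)/3142209 ≈ -1.1585 + 43.677*I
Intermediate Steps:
U(g, n) = (n + g*(48 + n))/(32 + g) (U(g, n) = (n + (g + 0)*(48 + n))/(32 + g) = (n + g*(48 + n))/(32 + g))
(525 - 2074)/(sqrt(-1519 + 263) + U(18, -43)) = (525 - 2074)/(sqrt(-1519 + 263) + (-43 + 48*18 + 18*(-43))/(32 + 18)) = -1549/(sqrt(-1256) + (-43 + 864 - 774)/50) = -1549/(2*I*sqrt(314) + (1/50)*47) = -1549/(2*I*sqrt(314) + 47/50) = -1549/(47/50 + 2*I*sqrt(314))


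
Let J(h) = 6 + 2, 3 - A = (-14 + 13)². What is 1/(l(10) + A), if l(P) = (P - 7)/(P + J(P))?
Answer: 6/13 ≈ 0.46154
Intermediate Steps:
A = 2 (A = 3 - (-14 + 13)² = 3 - 1*(-1)² = 3 - 1*1 = 3 - 1 = 2)
J(h) = 8
l(P) = (-7 + P)/(8 + P) (l(P) = (P - 7)/(P + 8) = (-7 + P)/(8 + P))
1/(l(10) + A) = 1/((-7 + 10)/(8 + 10) + 2) = 1/(3/18 + 2) = 1/((1/18)*3 + 2) = 1/(⅙ + 2) = 1/(13/6) = 6/13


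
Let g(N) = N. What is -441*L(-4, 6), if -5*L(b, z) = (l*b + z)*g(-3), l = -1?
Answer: -2646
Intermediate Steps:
L(b, z) = -3*b/5 + 3*z/5 (L(b, z) = -(-b + z)*(-3)/5 = -(z - b)*(-3)/5 = -(-3*z + 3*b)/5 = -3*b/5 + 3*z/5)
-441*L(-4, 6) = -441*(-⅗*(-4) + (⅗)*6) = -441*(12/5 + 18/5) = -441*6 = -2646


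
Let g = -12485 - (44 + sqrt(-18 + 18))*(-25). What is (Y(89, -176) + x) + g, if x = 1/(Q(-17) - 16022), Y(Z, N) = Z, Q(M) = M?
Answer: -181176545/16039 ≈ -11296.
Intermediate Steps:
g = -11385 (g = -12485 - (44 + sqrt(0))*(-25) = -12485 - (44 + 0)*(-25) = -12485 - 44*(-25) = -12485 - 1*(-1100) = -12485 + 1100 = -11385)
x = -1/16039 (x = 1/(-17 - 16022) = 1/(-16039) = -1/16039 ≈ -6.2348e-5)
(Y(89, -176) + x) + g = (89 - 1/16039) - 11385 = 1427470/16039 - 11385 = -181176545/16039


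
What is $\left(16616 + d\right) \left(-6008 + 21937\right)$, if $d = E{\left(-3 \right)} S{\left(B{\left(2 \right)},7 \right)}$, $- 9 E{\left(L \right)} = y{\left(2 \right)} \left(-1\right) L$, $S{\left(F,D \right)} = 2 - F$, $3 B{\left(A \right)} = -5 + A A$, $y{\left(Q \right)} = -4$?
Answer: $\frac{2382532388}{9} \approx 2.6473 \cdot 10^{8}$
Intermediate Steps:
$B{\left(A \right)} = - \frac{5}{3} + \frac{A^{2}}{3}$ ($B{\left(A \right)} = \frac{-5 + A A}{3} = \frac{-5 + A^{2}}{3} = - \frac{5}{3} + \frac{A^{2}}{3}$)
$E{\left(L \right)} = - \frac{4 L}{9}$ ($E{\left(L \right)} = - \frac{\left(-4\right) \left(-1\right) L}{9} = - \frac{4 L}{9}$)
$d = \frac{28}{9}$ ($d = \left(- \frac{4}{9}\right) \left(-3\right) \left(2 - \left(- \frac{5}{3} + \frac{2^{2}}{3}\right)\right) = \frac{4 \left(2 - \left(- \frac{5}{3} + \frac{1}{3} \cdot 4\right)\right)}{3} = \frac{4 \left(2 - \left(- \frac{5}{3} + \frac{4}{3}\right)\right)}{3} = \frac{4 \left(2 - - \frac{1}{3}\right)}{3} = \frac{4 \left(2 + \frac{1}{3}\right)}{3} = \frac{4}{3} \cdot \frac{7}{3} = \frac{28}{9} \approx 3.1111$)
$\left(16616 + d\right) \left(-6008 + 21937\right) = \left(16616 + \frac{28}{9}\right) \left(-6008 + 21937\right) = \frac{149572}{9} \cdot 15929 = \frac{2382532388}{9}$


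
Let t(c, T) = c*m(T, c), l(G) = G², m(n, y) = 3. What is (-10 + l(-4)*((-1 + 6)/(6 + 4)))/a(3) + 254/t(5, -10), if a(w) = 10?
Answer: 251/15 ≈ 16.733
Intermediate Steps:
t(c, T) = 3*c (t(c, T) = c*3 = 3*c)
(-10 + l(-4)*((-1 + 6)/(6 + 4)))/a(3) + 254/t(5, -10) = (-10 + (-4)²*((-1 + 6)/(6 + 4)))/10 + 254/((3*5)) = (-10 + 16*(5/10))*(⅒) + 254/15 = (-10 + 16*(5*(⅒)))*(⅒) + 254*(1/15) = (-10 + 16*(½))*(⅒) + 254/15 = (-10 + 8)*(⅒) + 254/15 = -2*⅒ + 254/15 = -⅕ + 254/15 = 251/15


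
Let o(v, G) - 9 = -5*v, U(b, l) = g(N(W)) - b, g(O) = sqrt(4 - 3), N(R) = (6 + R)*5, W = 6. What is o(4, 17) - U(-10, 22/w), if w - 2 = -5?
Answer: -22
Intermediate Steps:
w = -3 (w = 2 - 5 = -3)
N(R) = 30 + 5*R
g(O) = 1 (g(O) = sqrt(1) = 1)
U(b, l) = 1 - b
o(v, G) = 9 - 5*v
o(4, 17) - U(-10, 22/w) = (9 - 5*4) - (1 - 1*(-10)) = (9 - 20) - (1 + 10) = -11 - 1*11 = -11 - 11 = -22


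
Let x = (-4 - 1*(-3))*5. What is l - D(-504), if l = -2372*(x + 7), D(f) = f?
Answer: -4240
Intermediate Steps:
x = -5 (x = (-4 + 3)*5 = -1*5 = -5)
l = -4744 (l = -2372*(-5 + 7) = -2372*2 = -4744)
l - D(-504) = -4744 - 1*(-504) = -4744 + 504 = -4240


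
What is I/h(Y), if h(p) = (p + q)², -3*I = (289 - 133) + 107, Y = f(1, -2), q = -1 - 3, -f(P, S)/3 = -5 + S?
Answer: -263/867 ≈ -0.30334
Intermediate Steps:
f(P, S) = 15 - 3*S (f(P, S) = -3*(-5 + S) = 15 - 3*S)
q = -4
Y = 21 (Y = 15 - 3*(-2) = 15 + 6 = 21)
I = -263/3 (I = -((289 - 133) + 107)/3 = -(156 + 107)/3 = -⅓*263 = -263/3 ≈ -87.667)
h(p) = (-4 + p)² (h(p) = (p - 4)² = (-4 + p)²)
I/h(Y) = -263/(3*(-4 + 21)²) = -263/(3*(17²)) = -263/3/289 = -263/3*1/289 = -263/867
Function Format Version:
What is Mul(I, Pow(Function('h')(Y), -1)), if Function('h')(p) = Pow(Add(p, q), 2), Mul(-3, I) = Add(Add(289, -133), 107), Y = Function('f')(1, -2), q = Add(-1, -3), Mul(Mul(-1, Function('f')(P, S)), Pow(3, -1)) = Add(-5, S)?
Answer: Rational(-263, 867) ≈ -0.30334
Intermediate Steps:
Function('f')(P, S) = Add(15, Mul(-3, S)) (Function('f')(P, S) = Mul(-3, Add(-5, S)) = Add(15, Mul(-3, S)))
q = -4
Y = 21 (Y = Add(15, Mul(-3, -2)) = Add(15, 6) = 21)
I = Rational(-263, 3) (I = Mul(Rational(-1, 3), Add(Add(289, -133), 107)) = Mul(Rational(-1, 3), Add(156, 107)) = Mul(Rational(-1, 3), 263) = Rational(-263, 3) ≈ -87.667)
Function('h')(p) = Pow(Add(-4, p), 2) (Function('h')(p) = Pow(Add(p, -4), 2) = Pow(Add(-4, p), 2))
Mul(I, Pow(Function('h')(Y), -1)) = Mul(Rational(-263, 3), Pow(Pow(Add(-4, 21), 2), -1)) = Mul(Rational(-263, 3), Pow(Pow(17, 2), -1)) = Mul(Rational(-263, 3), Pow(289, -1)) = Mul(Rational(-263, 3), Rational(1, 289)) = Rational(-263, 867)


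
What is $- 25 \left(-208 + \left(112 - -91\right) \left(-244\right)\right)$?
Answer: $1243500$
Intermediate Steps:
$- 25 \left(-208 + \left(112 - -91\right) \left(-244\right)\right) = - 25 \left(-208 + \left(112 + 91\right) \left(-244\right)\right) = - 25 \left(-208 + 203 \left(-244\right)\right) = - 25 \left(-208 - 49532\right) = \left(-25\right) \left(-49740\right) = 1243500$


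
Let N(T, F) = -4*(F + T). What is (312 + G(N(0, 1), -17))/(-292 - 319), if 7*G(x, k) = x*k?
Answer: -2252/4277 ≈ -0.52654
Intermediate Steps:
N(T, F) = -4*F - 4*T
G(x, k) = k*x/7 (G(x, k) = (x*k)/7 = (k*x)/7 = k*x/7)
(312 + G(N(0, 1), -17))/(-292 - 319) = (312 + (1/7)*(-17)*(-4*1 - 4*0))/(-292 - 319) = (312 + (1/7)*(-17)*(-4 + 0))/(-611) = (312 + (1/7)*(-17)*(-4))*(-1/611) = (312 + 68/7)*(-1/611) = (2252/7)*(-1/611) = -2252/4277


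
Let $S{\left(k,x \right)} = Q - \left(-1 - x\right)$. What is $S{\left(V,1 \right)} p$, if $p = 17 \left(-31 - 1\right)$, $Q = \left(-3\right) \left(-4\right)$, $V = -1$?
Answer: $-7616$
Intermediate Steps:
$Q = 12$
$S{\left(k,x \right)} = 13 + x$ ($S{\left(k,x \right)} = 12 - \left(-1 - x\right) = 12 + \left(1 + x\right) = 13 + x$)
$p = -544$ ($p = 17 \left(-32\right) = -544$)
$S{\left(V,1 \right)} p = \left(13 + 1\right) \left(-544\right) = 14 \left(-544\right) = -7616$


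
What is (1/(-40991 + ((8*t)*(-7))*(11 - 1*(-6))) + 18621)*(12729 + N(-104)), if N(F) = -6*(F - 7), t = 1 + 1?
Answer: 2139845340126/8579 ≈ 2.4943e+8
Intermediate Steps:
t = 2
N(F) = 42 - 6*F (N(F) = -6*(-7 + F) = 42 - 6*F)
(1/(-40991 + ((8*t)*(-7))*(11 - 1*(-6))) + 18621)*(12729 + N(-104)) = (1/(-40991 + ((8*2)*(-7))*(11 - 1*(-6))) + 18621)*(12729 + (42 - 6*(-104))) = (1/(-40991 + (16*(-7))*(11 + 6)) + 18621)*(12729 + (42 + 624)) = (1/(-40991 - 112*17) + 18621)*(12729 + 666) = (1/(-40991 - 1904) + 18621)*13395 = (1/(-42895) + 18621)*13395 = (-1/42895 + 18621)*13395 = (798747794/42895)*13395 = 2139845340126/8579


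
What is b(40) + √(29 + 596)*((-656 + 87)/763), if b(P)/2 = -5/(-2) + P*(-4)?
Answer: -254570/763 ≈ -333.64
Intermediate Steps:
b(P) = 5 - 8*P (b(P) = 2*(-5/(-2) + P*(-4)) = 2*(-5*(-½) - 4*P) = 2*(5/2 - 4*P) = 5 - 8*P)
b(40) + √(29 + 596)*((-656 + 87)/763) = (5 - 8*40) + √(29 + 596)*((-656 + 87)/763) = (5 - 320) + √625*(-569*1/763) = -315 + 25*(-569/763) = -315 - 14225/763 = -254570/763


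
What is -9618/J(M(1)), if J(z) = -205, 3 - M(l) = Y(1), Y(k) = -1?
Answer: 9618/205 ≈ 46.917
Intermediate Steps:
M(l) = 4 (M(l) = 3 - 1*(-1) = 3 + 1 = 4)
-9618/J(M(1)) = -9618/(-205) = -9618*(-1/205) = 9618/205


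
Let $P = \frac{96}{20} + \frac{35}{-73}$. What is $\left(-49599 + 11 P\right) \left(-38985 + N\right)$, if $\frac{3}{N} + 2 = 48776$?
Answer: $\frac{521064419123416}{269735} \approx 1.9318 \cdot 10^{9}$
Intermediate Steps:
$N = \frac{1}{16258}$ ($N = \frac{3}{-2 + 48776} = \frac{3}{48774} = 3 \cdot \frac{1}{48774} = \frac{1}{16258} \approx 6.1508 \cdot 10^{-5}$)
$P = \frac{1577}{365}$ ($P = 96 \cdot \frac{1}{20} + 35 \left(- \frac{1}{73}\right) = \frac{24}{5} - \frac{35}{73} = \frac{1577}{365} \approx 4.3205$)
$\left(-49599 + 11 P\right) \left(-38985 + N\right) = \left(-49599 + 11 \cdot \frac{1577}{365}\right) \left(-38985 + \frac{1}{16258}\right) = \left(-49599 + \frac{17347}{365}\right) \left(- \frac{633818129}{16258}\right) = \left(- \frac{18086288}{365}\right) \left(- \frac{633818129}{16258}\right) = \frac{521064419123416}{269735}$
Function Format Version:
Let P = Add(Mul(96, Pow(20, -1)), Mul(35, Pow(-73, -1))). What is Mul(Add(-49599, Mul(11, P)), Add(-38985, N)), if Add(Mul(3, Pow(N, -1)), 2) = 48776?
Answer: Rational(521064419123416, 269735) ≈ 1.9318e+9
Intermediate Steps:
N = Rational(1, 16258) (N = Mul(3, Pow(Add(-2, 48776), -1)) = Mul(3, Pow(48774, -1)) = Mul(3, Rational(1, 48774)) = Rational(1, 16258) ≈ 6.1508e-5)
P = Rational(1577, 365) (P = Add(Mul(96, Rational(1, 20)), Mul(35, Rational(-1, 73))) = Add(Rational(24, 5), Rational(-35, 73)) = Rational(1577, 365) ≈ 4.3205)
Mul(Add(-49599, Mul(11, P)), Add(-38985, N)) = Mul(Add(-49599, Mul(11, Rational(1577, 365))), Add(-38985, Rational(1, 16258))) = Mul(Add(-49599, Rational(17347, 365)), Rational(-633818129, 16258)) = Mul(Rational(-18086288, 365), Rational(-633818129, 16258)) = Rational(521064419123416, 269735)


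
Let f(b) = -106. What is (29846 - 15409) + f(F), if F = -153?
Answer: 14331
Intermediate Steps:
(29846 - 15409) + f(F) = (29846 - 15409) - 106 = 14437 - 106 = 14331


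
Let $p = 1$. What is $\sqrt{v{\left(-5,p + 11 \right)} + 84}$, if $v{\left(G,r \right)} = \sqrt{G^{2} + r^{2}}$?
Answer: $\sqrt{97} \approx 9.8489$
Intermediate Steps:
$\sqrt{v{\left(-5,p + 11 \right)} + 84} = \sqrt{\sqrt{\left(-5\right)^{2} + \left(1 + 11\right)^{2}} + 84} = \sqrt{\sqrt{25 + 12^{2}} + 84} = \sqrt{\sqrt{25 + 144} + 84} = \sqrt{\sqrt{169} + 84} = \sqrt{13 + 84} = \sqrt{97}$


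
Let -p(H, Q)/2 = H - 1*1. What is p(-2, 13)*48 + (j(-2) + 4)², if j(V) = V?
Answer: 292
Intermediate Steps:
p(H, Q) = 2 - 2*H (p(H, Q) = -2*(H - 1*1) = -2*(H - 1) = -2*(-1 + H) = 2 - 2*H)
p(-2, 13)*48 + (j(-2) + 4)² = (2 - 2*(-2))*48 + (-2 + 4)² = (2 + 4)*48 + 2² = 6*48 + 4 = 288 + 4 = 292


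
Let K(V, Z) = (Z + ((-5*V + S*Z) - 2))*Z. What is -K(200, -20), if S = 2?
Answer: -21240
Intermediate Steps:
K(V, Z) = Z*(-2 - 5*V + 3*Z) (K(V, Z) = (Z + ((-5*V + 2*Z) - 2))*Z = (Z + (-2 - 5*V + 2*Z))*Z = (-2 - 5*V + 3*Z)*Z = Z*(-2 - 5*V + 3*Z))
-K(200, -20) = -(-20)*(-2 - 5*200 + 3*(-20)) = -(-20)*(-2 - 1000 - 60) = -(-20)*(-1062) = -1*21240 = -21240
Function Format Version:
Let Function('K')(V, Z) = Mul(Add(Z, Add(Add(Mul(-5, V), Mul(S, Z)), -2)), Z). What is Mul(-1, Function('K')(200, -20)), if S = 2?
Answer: -21240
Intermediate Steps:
Function('K')(V, Z) = Mul(Z, Add(-2, Mul(-5, V), Mul(3, Z))) (Function('K')(V, Z) = Mul(Add(Z, Add(Add(Mul(-5, V), Mul(2, Z)), -2)), Z) = Mul(Add(Z, Add(-2, Mul(-5, V), Mul(2, Z))), Z) = Mul(Add(-2, Mul(-5, V), Mul(3, Z)), Z) = Mul(Z, Add(-2, Mul(-5, V), Mul(3, Z))))
Mul(-1, Function('K')(200, -20)) = Mul(-1, Mul(-20, Add(-2, Mul(-5, 200), Mul(3, -20)))) = Mul(-1, Mul(-20, Add(-2, -1000, -60))) = Mul(-1, Mul(-20, -1062)) = Mul(-1, 21240) = -21240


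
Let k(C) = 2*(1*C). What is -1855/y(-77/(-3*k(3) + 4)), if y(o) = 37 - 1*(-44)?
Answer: -1855/81 ≈ -22.901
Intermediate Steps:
k(C) = 2*C
y(o) = 81 (y(o) = 37 + 44 = 81)
-1855/y(-77/(-3*k(3) + 4)) = -1855/81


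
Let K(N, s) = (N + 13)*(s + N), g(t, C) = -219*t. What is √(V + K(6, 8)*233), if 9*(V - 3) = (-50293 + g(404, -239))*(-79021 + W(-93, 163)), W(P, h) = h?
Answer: √1215955959 ≈ 34871.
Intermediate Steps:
K(N, s) = (13 + N)*(N + s)
V = 1215893981 (V = 3 + ((-50293 - 219*404)*(-79021 + 163))/9 = 3 + ((-50293 - 88476)*(-78858))/9 = 3 + (-138769*(-78858))/9 = 3 + (⅑)*10943045802 = 3 + 1215893978 = 1215893981)
√(V + K(6, 8)*233) = √(1215893981 + (6² + 13*6 + 13*8 + 6*8)*233) = √(1215893981 + (36 + 78 + 104 + 48)*233) = √(1215893981 + 266*233) = √(1215893981 + 61978) = √1215955959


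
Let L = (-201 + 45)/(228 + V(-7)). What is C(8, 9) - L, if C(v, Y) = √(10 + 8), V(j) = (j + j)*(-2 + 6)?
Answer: 39/43 + 3*√2 ≈ 5.1496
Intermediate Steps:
V(j) = 8*j (V(j) = (2*j)*4 = 8*j)
C(v, Y) = 3*√2 (C(v, Y) = √18 = 3*√2)
L = -39/43 (L = (-201 + 45)/(228 + 8*(-7)) = -156/(228 - 56) = -156/172 = -156*1/172 = -39/43 ≈ -0.90698)
C(8, 9) - L = 3*√2 - 1*(-39/43) = 3*√2 + 39/43 = 39/43 + 3*√2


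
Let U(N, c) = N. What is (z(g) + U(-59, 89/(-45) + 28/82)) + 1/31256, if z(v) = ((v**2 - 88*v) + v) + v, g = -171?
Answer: 1371763329/31256 ≈ 43888.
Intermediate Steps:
z(v) = v**2 - 86*v (z(v) = (v**2 - 87*v) + v = v**2 - 86*v)
(z(g) + U(-59, 89/(-45) + 28/82)) + 1/31256 = (-171*(-86 - 171) - 59) + 1/31256 = (-171*(-257) - 59) + 1/31256 = (43947 - 59) + 1/31256 = 43888 + 1/31256 = 1371763329/31256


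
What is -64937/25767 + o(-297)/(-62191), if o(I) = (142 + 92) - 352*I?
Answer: -6738311693/1602475497 ≈ -4.2049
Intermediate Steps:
o(I) = 234 - 352*I
-64937/25767 + o(-297)/(-62191) = -64937/25767 + (234 - 352*(-297))/(-62191) = -64937*1/25767 + (234 + 104544)*(-1/62191) = -64937/25767 + 104778*(-1/62191) = -64937/25767 - 104778/62191 = -6738311693/1602475497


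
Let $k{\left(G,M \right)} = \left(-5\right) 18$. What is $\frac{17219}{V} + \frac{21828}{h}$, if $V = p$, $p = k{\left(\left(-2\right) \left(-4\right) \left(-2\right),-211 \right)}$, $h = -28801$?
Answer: $- \frac{497888939}{2592090} \approx -192.08$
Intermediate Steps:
$k{\left(G,M \right)} = -90$
$p = -90$
$V = -90$
$\frac{17219}{V} + \frac{21828}{h} = \frac{17219}{-90} + \frac{21828}{-28801} = 17219 \left(- \frac{1}{90}\right) + 21828 \left(- \frac{1}{28801}\right) = - \frac{17219}{90} - \frac{21828}{28801} = - \frac{497888939}{2592090}$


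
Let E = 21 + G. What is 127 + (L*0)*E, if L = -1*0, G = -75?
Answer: 127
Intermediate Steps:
E = -54 (E = 21 - 75 = -54)
L = 0
127 + (L*0)*E = 127 + (0*0)*(-54) = 127 + 0*(-54) = 127 + 0 = 127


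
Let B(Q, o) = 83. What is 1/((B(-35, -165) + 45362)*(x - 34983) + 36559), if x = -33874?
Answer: -1/3129169806 ≈ -3.1957e-10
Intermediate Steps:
1/((B(-35, -165) + 45362)*(x - 34983) + 36559) = 1/((83 + 45362)*(-33874 - 34983) + 36559) = 1/(45445*(-68857) + 36559) = 1/(-3129206365 + 36559) = 1/(-3129169806) = -1/3129169806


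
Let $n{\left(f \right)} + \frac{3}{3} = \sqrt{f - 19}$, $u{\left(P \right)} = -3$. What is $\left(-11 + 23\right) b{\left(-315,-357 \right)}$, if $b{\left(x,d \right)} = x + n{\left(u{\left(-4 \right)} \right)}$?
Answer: $-3792 + 12 i \sqrt{22} \approx -3792.0 + 56.285 i$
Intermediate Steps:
$n{\left(f \right)} = -1 + \sqrt{-19 + f}$ ($n{\left(f \right)} = -1 + \sqrt{f - 19} = -1 + \sqrt{-19 + f}$)
$b{\left(x,d \right)} = -1 + x + i \sqrt{22}$ ($b{\left(x,d \right)} = x - \left(1 - \sqrt{-19 - 3}\right) = x - \left(1 - \sqrt{-22}\right) = x - \left(1 - i \sqrt{22}\right) = -1 + x + i \sqrt{22}$)
$\left(-11 + 23\right) b{\left(-315,-357 \right)} = \left(-11 + 23\right) \left(-1 - 315 + i \sqrt{22}\right) = 12 \left(-316 + i \sqrt{22}\right) = -3792 + 12 i \sqrt{22}$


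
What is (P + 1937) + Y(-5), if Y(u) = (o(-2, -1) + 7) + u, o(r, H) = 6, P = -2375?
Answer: -430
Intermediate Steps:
Y(u) = 13 + u (Y(u) = (6 + 7) + u = 13 + u)
(P + 1937) + Y(-5) = (-2375 + 1937) + (13 - 5) = -438 + 8 = -430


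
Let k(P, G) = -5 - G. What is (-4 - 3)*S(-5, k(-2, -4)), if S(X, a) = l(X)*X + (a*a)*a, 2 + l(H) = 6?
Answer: 147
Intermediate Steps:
l(H) = 4 (l(H) = -2 + 6 = 4)
S(X, a) = a**3 + 4*X (S(X, a) = 4*X + (a*a)*a = 4*X + a**2*a = 4*X + a**3 = a**3 + 4*X)
(-4 - 3)*S(-5, k(-2, -4)) = (-4 - 3)*((-5 - 1*(-4))**3 + 4*(-5)) = -7*((-5 + 4)**3 - 20) = -7*((-1)**3 - 20) = -7*(-1 - 20) = -7*(-21) = 147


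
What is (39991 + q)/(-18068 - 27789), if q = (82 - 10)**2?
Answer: -45175/45857 ≈ -0.98513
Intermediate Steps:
q = 5184 (q = 72**2 = 5184)
(39991 + q)/(-18068 - 27789) = (39991 + 5184)/(-18068 - 27789) = 45175/(-45857) = 45175*(-1/45857) = -45175/45857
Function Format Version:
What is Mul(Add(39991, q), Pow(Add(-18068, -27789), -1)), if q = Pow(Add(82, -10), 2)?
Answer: Rational(-45175, 45857) ≈ -0.98513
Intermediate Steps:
q = 5184 (q = Pow(72, 2) = 5184)
Mul(Add(39991, q), Pow(Add(-18068, -27789), -1)) = Mul(Add(39991, 5184), Pow(Add(-18068, -27789), -1)) = Mul(45175, Pow(-45857, -1)) = Mul(45175, Rational(-1, 45857)) = Rational(-45175, 45857)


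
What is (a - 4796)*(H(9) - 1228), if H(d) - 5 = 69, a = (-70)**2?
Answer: -120016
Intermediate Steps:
a = 4900
H(d) = 74 (H(d) = 5 + 69 = 74)
(a - 4796)*(H(9) - 1228) = (4900 - 4796)*(74 - 1228) = 104*(-1154) = -120016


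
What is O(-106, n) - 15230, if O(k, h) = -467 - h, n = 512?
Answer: -16209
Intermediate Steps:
O(-106, n) - 15230 = (-467 - 1*512) - 15230 = (-467 - 512) - 15230 = -979 - 15230 = -16209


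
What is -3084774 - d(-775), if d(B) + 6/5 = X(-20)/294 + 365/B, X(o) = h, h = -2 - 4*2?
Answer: -70286536742/22785 ≈ -3.0848e+6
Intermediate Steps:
h = -10 (h = -2 - 8 = -10)
X(o) = -10
d(B) = -907/735 + 365/B (d(B) = -6/5 + (-10/294 + 365/B) = -6/5 + (-10*1/294 + 365/B) = -6/5 + (-5/147 + 365/B) = -907/735 + 365/B)
-3084774 - d(-775) = -3084774 - (-907/735 + 365/(-775)) = -3084774 - (-907/735 + 365*(-1/775)) = -3084774 - (-907/735 - 73/155) = -3084774 - 1*(-38848/22785) = -3084774 + 38848/22785 = -70286536742/22785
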